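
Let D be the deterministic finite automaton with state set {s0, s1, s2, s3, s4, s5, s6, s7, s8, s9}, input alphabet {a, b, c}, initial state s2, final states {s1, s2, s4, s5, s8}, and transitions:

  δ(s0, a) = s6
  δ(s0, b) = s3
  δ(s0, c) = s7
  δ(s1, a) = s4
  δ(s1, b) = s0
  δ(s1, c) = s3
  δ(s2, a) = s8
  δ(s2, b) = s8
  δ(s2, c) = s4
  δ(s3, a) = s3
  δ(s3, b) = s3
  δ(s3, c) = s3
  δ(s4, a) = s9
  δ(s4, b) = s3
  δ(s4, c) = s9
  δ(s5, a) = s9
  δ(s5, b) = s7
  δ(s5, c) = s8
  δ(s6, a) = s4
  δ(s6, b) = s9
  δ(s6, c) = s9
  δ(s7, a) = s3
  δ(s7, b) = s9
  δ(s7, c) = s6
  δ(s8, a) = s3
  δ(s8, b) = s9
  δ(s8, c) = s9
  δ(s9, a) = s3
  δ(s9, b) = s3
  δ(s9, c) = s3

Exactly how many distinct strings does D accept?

4

The useful subgraph on states {s2, s4, s8} is acyclic, so L(D) is finite; the longest accepting path visits 2 useful states, giving maximum string length 1.
Counting accepting paths from s2 by length: 1 of length 0, 3 of length 1. Total 4.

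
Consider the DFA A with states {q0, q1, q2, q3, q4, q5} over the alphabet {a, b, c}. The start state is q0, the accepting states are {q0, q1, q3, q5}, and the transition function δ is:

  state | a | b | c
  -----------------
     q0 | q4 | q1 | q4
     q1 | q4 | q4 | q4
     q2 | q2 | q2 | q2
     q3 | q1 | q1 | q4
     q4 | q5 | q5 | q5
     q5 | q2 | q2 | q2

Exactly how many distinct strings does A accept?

The useful subgraph on states {q0, q1, q4, q5} is acyclic, so L(A) is finite; the longest accepting path visits 4 useful states, giving maximum string length 3.
Counting accepting paths from q0 by length: 1 of length 0, 1 of length 1, 6 of length 2, 9 of length 3. Total 17.

17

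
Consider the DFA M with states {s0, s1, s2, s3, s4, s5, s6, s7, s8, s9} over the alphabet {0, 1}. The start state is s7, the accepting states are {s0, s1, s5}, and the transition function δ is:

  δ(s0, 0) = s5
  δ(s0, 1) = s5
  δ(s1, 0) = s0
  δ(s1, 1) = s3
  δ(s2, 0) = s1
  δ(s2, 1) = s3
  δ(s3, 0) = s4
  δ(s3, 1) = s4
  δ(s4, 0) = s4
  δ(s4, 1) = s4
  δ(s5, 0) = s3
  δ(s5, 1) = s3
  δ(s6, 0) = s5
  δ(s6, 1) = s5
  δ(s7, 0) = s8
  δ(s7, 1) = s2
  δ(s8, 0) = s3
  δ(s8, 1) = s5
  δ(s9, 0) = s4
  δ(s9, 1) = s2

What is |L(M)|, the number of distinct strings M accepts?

5

The useful subgraph on states {s0, s1, s2, s5, s7, s8} is acyclic, so L(M) is finite; the longest accepting path visits 5 useful states, giving maximum string length 4.
Counting accepting paths from s7 by length: 2 of length 2, 1 of length 3, 2 of length 4. Total 5.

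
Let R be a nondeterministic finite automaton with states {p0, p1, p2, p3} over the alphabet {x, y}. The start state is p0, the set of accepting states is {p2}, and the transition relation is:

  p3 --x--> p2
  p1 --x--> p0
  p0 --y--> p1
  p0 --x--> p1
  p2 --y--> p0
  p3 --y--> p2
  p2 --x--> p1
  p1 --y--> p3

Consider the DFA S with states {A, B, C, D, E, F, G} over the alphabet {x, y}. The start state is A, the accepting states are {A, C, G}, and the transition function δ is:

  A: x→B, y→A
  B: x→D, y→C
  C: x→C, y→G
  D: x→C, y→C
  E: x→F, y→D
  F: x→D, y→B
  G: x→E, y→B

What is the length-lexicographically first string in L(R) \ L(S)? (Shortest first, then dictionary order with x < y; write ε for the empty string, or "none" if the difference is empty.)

yyx

The string yyx is accepted by R but not by S.
No shorter string lies in the difference, and yyx is the lexicographically first length-3 string in L(R) \ L(S).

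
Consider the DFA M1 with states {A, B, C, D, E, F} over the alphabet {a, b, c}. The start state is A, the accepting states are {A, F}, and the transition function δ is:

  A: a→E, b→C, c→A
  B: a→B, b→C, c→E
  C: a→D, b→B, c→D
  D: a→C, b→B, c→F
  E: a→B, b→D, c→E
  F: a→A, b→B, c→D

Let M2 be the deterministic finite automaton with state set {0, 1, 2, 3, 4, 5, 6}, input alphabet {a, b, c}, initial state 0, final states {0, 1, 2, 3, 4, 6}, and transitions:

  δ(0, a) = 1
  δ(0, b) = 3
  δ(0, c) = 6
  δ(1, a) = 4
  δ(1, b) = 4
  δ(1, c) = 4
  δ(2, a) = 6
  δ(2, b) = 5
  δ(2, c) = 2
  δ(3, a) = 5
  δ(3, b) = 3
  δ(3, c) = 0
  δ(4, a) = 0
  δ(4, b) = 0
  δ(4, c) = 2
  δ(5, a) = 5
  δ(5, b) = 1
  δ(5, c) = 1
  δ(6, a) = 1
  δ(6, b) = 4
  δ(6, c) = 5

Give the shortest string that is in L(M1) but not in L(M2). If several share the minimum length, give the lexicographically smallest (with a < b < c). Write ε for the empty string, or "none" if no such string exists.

cc

The string cc is accepted by M1 but not by M2.
No shorter string lies in the difference, and cc is the lexicographically first length-2 string in L(M1) \ L(M2).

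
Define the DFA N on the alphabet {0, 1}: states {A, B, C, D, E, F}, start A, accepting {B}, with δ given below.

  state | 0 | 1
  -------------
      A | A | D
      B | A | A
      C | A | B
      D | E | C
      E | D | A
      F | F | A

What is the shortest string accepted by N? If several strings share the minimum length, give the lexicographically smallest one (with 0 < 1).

111

A breadth-first search from A reaches an accepting state first via the path A → D → C → B on input 111.
No string of length < 3 is accepted (BFS exhausts all shorter strings without reaching an accepting state), and 111 is the lexicographically least accepting string of length 3.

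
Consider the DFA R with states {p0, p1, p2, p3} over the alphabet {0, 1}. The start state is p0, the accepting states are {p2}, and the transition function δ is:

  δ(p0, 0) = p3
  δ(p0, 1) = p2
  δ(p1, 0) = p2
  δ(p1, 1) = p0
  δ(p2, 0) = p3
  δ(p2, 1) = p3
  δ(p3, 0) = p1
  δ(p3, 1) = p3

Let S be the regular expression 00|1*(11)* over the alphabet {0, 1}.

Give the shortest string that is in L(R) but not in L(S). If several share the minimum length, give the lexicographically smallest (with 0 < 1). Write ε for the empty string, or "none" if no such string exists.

000

The string 000 is accepted by R but not by S.
No shorter string lies in the difference, and 000 is the lexicographically first length-3 string in L(R) \ L(S).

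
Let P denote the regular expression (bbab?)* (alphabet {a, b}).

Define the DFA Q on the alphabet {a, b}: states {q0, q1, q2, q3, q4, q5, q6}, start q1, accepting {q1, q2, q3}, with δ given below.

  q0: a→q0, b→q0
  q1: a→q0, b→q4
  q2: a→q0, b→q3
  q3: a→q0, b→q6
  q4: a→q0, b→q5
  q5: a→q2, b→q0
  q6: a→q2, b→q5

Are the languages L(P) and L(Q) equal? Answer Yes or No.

Converting the expression P to a DFA (subset construction, then merging equivalent states) gives the minimal DFA with states {p0, p1, p2, p3, p4, p5, p6}, start state p0, accepting states {p0, p4, p5} and transitions p0: a→p1, b→p2; p1: a→p1, b→p1; p2: a→p1, b→p3; p3: a→p4, b→p1; p4: a→p1, b→p5; p5: a→p1, b→p6; p6: a→p4, b→p3.
Exploring the product automaton P × Q from the start pair (p0, q1), following both machines on each input symbol, reaches 7 state pairs: (p0, q1), (p1, q0), (p2, q4), (p3, q5), (p4, q2), (p5, q3), (p6, q6).
P accepts in {p0, p4, p5} and Q accepts in {q1, q2, q3}. In every reachable pair the two components are either both accepting — (p0, q1), (p4, q2), (p5, q3) — or both non-accepting, so no string is accepted by exactly one of the machines: L(P) \ L(Q) and L(Q) \ L(P) are both empty.
Hence every string is accepted by P iff it is accepted by Q, and the two languages coincide.

Yes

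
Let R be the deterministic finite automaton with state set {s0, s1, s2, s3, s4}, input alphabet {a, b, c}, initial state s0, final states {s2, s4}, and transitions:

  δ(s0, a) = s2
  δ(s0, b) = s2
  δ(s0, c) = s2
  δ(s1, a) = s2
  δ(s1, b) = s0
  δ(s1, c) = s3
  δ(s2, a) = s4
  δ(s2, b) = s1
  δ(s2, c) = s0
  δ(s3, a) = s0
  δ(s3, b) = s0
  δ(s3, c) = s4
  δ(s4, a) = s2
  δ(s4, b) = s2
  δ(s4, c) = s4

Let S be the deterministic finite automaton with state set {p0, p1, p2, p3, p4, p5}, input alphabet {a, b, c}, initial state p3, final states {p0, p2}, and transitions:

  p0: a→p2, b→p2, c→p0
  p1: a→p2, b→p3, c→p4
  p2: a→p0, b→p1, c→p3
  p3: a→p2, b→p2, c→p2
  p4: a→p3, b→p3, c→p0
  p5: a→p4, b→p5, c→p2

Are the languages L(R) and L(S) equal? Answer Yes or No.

Exploring the product automaton R × S from the start pair (s0, p3), following both machines on each input symbol, reaches 5 state pairs: (s0, p3), (s2, p2), (s4, p0), (s1, p1), (s3, p4).
R accepts in {s2, s4} and S accepts in {p0, p2}. In every reachable pair the two components are either both accepting — (s2, p2), (s4, p0) — or both non-accepting, so no string is accepted by exactly one of the machines: L(R) \ L(S) and L(S) \ L(R) are both empty.
Hence every string is accepted by R iff it is accepted by S, and the two languages coincide.

Yes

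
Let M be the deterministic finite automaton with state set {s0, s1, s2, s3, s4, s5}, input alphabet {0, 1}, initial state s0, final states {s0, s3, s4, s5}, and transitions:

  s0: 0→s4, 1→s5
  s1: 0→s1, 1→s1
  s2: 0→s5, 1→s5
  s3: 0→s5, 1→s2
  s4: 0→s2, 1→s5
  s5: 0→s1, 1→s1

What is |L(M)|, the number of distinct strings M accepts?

6

The useful subgraph on states {s0, s2, s4, s5} is acyclic, so L(M) is finite; the longest accepting path visits 4 useful states, giving maximum string length 3.
Counting accepting paths from s0 by length: 1 of length 0, 2 of length 1, 1 of length 2, 2 of length 3. Total 6.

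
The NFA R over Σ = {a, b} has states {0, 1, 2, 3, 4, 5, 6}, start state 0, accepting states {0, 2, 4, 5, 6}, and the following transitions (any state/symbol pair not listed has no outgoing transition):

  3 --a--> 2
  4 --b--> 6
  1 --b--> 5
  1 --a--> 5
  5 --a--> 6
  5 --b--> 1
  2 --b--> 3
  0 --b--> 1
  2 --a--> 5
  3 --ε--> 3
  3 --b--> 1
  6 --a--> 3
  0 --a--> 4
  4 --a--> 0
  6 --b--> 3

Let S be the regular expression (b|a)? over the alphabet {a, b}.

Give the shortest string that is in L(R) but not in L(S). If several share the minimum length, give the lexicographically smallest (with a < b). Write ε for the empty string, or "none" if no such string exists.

aa

The string aa is accepted by R but not by S.
No shorter string lies in the difference, and aa is the lexicographically first length-2 string in L(R) \ L(S).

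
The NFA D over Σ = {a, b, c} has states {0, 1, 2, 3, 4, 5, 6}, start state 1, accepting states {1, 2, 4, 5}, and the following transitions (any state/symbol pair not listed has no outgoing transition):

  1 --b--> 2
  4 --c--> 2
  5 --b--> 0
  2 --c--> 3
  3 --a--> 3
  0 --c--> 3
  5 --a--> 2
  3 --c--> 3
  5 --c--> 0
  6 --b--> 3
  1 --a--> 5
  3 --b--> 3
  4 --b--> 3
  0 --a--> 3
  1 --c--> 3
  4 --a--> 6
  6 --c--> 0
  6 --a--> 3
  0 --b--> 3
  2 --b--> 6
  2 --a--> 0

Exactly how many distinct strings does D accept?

4

The useful subgraph on states {1, 2, 5} is acyclic, so L(D) is finite; the longest accepting path visits 3 useful states, giving maximum string length 2.
Counting accepting paths from 1 by length: 1 of length 0, 2 of length 1, 1 of length 2. Total 4.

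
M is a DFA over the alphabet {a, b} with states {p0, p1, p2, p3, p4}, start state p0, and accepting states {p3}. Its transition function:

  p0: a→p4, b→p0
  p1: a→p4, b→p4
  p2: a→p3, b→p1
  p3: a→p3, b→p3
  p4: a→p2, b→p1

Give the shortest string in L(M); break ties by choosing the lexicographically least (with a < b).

A breadth-first search from p0 reaches an accepting state first via the path p0 → p4 → p2 → p3 on input aaa.
No string of length < 3 is accepted (BFS exhausts all shorter strings without reaching an accepting state), and aaa is the lexicographically least accepting string of length 3.

aaa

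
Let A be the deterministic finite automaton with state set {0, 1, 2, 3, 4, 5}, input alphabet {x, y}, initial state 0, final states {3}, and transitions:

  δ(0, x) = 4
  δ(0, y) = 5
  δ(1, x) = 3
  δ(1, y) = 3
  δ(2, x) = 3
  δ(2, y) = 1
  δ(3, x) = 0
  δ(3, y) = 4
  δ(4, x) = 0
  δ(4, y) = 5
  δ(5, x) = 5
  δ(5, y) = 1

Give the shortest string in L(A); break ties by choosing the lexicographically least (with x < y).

yyx

A breadth-first search from 0 reaches an accepting state first via the path 0 → 5 → 1 → 3 on input yyx.
No string of length < 3 is accepted (BFS exhausts all shorter strings without reaching an accepting state), and yyx is the lexicographically least accepting string of length 3.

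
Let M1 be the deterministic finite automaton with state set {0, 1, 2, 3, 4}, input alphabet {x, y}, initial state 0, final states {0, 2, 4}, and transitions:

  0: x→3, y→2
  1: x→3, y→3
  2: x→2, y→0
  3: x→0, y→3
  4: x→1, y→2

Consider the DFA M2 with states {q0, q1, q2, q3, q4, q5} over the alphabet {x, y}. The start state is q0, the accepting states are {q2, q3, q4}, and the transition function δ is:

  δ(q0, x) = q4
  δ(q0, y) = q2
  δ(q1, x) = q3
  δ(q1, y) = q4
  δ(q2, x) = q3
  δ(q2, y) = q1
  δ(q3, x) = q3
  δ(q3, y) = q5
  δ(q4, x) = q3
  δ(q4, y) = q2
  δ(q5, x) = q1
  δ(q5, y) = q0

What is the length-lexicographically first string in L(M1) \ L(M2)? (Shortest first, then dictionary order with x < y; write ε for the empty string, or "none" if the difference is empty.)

ε

The empty string ε is accepted by M1 but not by M2.
Since ε is the unique shortest string, it is the required witness.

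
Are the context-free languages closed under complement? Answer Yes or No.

CFLs are closed under union, so if they were also closed under complement they would be closed under intersection by De Morgan (L₁ ∩ L₂ is the complement of the union of the complements). But {aⁿbⁿcᵐ} ∩ {aᵐbⁿcⁿ} = {aⁿbⁿcⁿ} is not context-free although both operands are.

No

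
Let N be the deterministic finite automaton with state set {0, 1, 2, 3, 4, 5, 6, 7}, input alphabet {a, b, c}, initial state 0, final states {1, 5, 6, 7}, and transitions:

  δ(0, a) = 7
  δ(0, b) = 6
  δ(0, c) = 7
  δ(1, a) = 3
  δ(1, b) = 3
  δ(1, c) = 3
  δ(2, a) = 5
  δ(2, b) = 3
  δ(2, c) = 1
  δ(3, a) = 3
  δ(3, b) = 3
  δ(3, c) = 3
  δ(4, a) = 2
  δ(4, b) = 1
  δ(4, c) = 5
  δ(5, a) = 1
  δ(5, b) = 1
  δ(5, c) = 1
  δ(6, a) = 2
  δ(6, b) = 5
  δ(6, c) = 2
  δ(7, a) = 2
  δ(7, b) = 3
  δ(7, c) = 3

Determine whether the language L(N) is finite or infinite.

finite

The useful states (reachable from 0 and able to reach an accepting state) are {0, 1, 2, 5, 6, 7}.
Restricted to these states the transition graph has no cycle, so every accepting path has bounded length and L is finite.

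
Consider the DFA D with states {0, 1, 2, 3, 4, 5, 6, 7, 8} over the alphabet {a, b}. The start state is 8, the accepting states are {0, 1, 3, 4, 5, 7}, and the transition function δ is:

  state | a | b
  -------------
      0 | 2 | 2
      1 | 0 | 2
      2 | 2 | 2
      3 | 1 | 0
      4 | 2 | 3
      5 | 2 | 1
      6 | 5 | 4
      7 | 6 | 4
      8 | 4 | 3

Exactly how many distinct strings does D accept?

9

The useful subgraph on states {0, 1, 3, 4, 8} is acyclic, so L(D) is finite; the longest accepting path visits 5 useful states, giving maximum string length 4.
Counting accepting paths from 8 by length: 2 of length 1, 3 of length 2, 3 of length 3, 1 of length 4. Total 9.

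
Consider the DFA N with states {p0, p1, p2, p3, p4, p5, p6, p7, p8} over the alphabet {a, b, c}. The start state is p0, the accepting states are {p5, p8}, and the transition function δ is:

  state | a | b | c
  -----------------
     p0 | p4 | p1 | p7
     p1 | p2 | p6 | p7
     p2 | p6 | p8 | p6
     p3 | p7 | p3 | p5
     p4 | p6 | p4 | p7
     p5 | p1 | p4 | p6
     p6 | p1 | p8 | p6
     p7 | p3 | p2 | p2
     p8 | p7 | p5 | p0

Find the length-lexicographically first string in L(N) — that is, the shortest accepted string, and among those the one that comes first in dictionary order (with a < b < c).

aab

A breadth-first search from p0 reaches an accepting state first via the path p0 → p4 → p6 → p8 on input aab.
No string of length < 3 is accepted (BFS exhausts all shorter strings without reaching an accepting state), and aab is the lexicographically least accepting string of length 3.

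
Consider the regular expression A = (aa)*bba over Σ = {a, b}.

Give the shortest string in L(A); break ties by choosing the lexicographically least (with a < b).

bba

By inspection of the expression, no string of length less than 3 matches, and bba is the lexicographically first match of length 3.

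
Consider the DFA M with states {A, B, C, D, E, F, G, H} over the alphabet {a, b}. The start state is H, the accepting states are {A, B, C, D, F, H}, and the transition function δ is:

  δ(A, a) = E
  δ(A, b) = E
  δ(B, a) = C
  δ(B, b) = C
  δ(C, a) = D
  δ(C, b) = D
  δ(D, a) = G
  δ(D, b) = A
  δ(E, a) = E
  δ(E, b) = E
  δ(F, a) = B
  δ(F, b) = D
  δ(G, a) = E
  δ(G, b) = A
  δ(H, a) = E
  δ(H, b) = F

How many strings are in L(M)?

20

The useful subgraph on states {A, B, C, D, F, G, H} is acyclic, so L(M) is finite; the longest accepting path visits 7 useful states, giving maximum string length 6.
Counting accepting paths from H by length: 1 of length 0, 1 of length 1, 2 of length 2, 3 of length 3, 5 of length 4, 4 of length 5, 4 of length 6. Total 20.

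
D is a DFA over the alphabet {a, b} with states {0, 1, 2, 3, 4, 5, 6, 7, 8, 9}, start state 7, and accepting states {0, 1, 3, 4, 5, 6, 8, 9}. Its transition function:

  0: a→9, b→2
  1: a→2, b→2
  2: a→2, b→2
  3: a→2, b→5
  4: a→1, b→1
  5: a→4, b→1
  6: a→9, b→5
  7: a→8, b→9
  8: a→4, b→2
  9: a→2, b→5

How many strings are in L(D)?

The useful subgraph on states {1, 4, 5, 7, 8, 9} is acyclic, so L(D) is finite; the longest accepting path visits 5 useful states, giving maximum string length 4.
Counting accepting paths from 7 by length: 2 of length 1, 2 of length 2, 4 of length 3, 2 of length 4. Total 10.

10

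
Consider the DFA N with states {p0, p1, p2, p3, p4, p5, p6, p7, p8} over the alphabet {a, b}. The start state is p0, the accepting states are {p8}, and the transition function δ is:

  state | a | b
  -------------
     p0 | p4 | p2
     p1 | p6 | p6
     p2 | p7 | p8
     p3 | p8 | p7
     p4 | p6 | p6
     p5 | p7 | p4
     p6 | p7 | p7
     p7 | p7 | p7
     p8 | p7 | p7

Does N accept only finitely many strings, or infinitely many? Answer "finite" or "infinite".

The useful states (reachable from p0 and able to reach an accepting state) are {p0, p2, p8}.
Restricted to these states the transition graph has no cycle, so every accepting path has bounded length and L is finite.

finite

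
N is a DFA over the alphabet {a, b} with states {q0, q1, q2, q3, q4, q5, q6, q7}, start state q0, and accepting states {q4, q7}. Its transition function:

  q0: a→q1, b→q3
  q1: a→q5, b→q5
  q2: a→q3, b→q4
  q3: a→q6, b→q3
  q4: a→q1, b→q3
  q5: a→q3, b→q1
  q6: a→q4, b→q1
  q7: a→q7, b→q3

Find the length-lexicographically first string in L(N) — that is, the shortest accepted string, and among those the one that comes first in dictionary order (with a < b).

baa

A breadth-first search from q0 reaches an accepting state first via the path q0 → q3 → q6 → q4 on input baa.
No string of length < 3 is accepted (BFS exhausts all shorter strings without reaching an accepting state), and baa is the lexicographically least accepting string of length 3.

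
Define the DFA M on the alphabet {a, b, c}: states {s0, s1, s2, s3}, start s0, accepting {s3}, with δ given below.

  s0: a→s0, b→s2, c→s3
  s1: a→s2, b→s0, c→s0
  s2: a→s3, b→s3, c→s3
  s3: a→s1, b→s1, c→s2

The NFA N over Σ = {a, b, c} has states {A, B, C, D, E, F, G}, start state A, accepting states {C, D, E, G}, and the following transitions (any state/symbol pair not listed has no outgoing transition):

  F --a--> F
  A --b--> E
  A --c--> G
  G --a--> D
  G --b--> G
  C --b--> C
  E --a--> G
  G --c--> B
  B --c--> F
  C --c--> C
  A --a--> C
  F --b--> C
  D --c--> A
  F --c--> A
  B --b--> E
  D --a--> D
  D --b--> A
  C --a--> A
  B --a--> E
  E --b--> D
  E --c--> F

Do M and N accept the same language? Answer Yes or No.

No

The string bc is accepted by M but rejected by N.
So L(M) ≠ L(N).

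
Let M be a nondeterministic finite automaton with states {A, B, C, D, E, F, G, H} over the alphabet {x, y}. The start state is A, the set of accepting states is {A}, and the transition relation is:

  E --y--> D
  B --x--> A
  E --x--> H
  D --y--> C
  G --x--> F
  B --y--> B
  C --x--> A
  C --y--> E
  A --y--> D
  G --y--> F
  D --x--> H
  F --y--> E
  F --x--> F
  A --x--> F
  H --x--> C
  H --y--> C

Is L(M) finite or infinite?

State A is reachable from the start and can reach an accepting state, and it lies on the cycle A → D → C → A.
Traversing that cycle any number of times yields accepted strings of unbounded length, so the language is infinite.

infinite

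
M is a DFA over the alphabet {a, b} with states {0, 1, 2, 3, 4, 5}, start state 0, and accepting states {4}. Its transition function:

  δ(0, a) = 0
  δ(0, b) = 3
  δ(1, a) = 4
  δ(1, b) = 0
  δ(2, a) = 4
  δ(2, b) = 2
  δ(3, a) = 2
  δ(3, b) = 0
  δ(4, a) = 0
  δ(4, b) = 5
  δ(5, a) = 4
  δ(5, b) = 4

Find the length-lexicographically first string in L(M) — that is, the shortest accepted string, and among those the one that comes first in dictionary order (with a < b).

A breadth-first search from 0 reaches an accepting state first via the path 0 → 3 → 2 → 4 on input baa.
No string of length < 3 is accepted (BFS exhausts all shorter strings without reaching an accepting state), and baa is the lexicographically least accepting string of length 3.

baa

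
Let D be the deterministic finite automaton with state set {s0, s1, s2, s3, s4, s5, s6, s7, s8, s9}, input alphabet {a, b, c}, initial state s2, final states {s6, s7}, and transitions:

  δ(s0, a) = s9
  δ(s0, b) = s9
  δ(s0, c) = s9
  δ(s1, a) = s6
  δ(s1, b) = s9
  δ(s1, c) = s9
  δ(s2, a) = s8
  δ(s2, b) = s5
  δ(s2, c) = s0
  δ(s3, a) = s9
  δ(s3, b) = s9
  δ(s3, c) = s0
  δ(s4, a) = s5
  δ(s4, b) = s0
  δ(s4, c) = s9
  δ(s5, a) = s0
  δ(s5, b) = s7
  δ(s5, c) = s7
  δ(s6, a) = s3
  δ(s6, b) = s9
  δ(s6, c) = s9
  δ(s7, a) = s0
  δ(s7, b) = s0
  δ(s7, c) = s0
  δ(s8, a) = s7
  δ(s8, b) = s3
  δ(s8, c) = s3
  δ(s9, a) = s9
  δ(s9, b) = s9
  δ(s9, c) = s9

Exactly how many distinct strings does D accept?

The useful subgraph on states {s2, s5, s7, s8} is acyclic, so L(D) is finite; the longest accepting path visits 3 useful states, giving maximum string length 2.
Counting accepting paths from s2 by length: 3 of length 2. Total 3.

3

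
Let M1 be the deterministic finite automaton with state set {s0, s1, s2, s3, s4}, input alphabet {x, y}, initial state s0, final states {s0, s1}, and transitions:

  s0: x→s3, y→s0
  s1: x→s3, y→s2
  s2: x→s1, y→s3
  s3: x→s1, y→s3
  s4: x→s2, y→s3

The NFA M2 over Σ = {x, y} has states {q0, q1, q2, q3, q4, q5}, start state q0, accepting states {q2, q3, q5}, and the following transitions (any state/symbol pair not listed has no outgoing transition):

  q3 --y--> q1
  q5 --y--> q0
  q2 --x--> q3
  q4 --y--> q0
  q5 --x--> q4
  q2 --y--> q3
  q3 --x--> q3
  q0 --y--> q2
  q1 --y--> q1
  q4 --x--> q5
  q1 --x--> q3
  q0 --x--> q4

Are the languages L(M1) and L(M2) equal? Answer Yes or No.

The empty string ε is accepted by M1 but rejected by M2.
So L(M1) ≠ L(M2).

No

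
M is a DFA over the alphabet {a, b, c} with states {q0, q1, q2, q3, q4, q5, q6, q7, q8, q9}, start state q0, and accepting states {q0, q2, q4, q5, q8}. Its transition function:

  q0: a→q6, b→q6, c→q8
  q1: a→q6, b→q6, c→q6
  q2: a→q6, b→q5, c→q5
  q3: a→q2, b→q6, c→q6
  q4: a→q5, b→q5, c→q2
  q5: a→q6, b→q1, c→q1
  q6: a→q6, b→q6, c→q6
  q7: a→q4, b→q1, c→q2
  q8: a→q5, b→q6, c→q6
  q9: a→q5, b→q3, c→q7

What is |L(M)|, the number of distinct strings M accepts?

3

The useful subgraph on states {q0, q5, q8} is acyclic, so L(M) is finite; the longest accepting path visits 3 useful states, giving maximum string length 2.
Counting accepting paths from q0 by length: 1 of length 0, 1 of length 1, 1 of length 2. Total 3.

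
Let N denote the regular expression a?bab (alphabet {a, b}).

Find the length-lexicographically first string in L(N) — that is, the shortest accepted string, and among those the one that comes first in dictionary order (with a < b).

bab

By inspection of the expression, no string of length less than 3 matches, and bab is the lexicographically first match of length 3.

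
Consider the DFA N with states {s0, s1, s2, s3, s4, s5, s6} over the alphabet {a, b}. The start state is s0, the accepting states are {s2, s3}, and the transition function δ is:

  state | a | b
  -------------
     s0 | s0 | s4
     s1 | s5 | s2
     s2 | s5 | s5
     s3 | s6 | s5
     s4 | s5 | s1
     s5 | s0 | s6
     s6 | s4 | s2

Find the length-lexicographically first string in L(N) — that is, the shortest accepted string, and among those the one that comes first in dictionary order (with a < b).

bbb

A breadth-first search from s0 reaches an accepting state first via the path s0 → s4 → s1 → s2 on input bbb.
No string of length < 3 is accepted (BFS exhausts all shorter strings without reaching an accepting state), and bbb is the lexicographically least accepting string of length 3.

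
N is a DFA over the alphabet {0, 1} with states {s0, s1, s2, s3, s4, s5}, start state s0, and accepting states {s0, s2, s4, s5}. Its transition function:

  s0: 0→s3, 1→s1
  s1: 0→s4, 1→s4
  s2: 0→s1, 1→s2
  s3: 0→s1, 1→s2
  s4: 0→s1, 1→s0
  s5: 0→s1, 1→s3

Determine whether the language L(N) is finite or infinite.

infinite

State s0 is reachable from the start and can reach an accepting state, and it lies on the cycle s0 → s1 → s4 → s0.
Traversing that cycle any number of times yields accepted strings of unbounded length, so the language is infinite.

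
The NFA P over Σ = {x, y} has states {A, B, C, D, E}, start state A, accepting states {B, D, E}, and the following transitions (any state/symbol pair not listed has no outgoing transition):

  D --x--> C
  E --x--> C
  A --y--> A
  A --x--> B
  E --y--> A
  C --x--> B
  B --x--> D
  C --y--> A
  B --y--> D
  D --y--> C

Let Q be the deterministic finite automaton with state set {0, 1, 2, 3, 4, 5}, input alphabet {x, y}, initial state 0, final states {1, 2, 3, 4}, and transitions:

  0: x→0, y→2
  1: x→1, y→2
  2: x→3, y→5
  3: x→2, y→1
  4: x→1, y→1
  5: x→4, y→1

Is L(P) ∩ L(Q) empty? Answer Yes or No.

No

The string xy is accepted by both P and Q.
Hence L(P) ∩ L(Q) ≠ ∅.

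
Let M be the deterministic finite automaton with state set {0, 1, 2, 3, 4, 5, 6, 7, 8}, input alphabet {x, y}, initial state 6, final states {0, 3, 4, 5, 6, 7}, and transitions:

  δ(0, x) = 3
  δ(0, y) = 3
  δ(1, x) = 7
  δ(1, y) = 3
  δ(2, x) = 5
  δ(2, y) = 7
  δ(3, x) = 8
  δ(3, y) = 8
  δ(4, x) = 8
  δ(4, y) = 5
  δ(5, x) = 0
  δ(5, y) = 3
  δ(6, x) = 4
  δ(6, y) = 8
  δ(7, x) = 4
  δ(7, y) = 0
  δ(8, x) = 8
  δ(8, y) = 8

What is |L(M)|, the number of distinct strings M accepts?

The useful subgraph on states {0, 3, 4, 5, 6} is acyclic, so L(M) is finite; the longest accepting path visits 5 useful states, giving maximum string length 4.
Counting accepting paths from 6 by length: 1 of length 0, 1 of length 1, 1 of length 2, 2 of length 3, 2 of length 4. Total 7.

7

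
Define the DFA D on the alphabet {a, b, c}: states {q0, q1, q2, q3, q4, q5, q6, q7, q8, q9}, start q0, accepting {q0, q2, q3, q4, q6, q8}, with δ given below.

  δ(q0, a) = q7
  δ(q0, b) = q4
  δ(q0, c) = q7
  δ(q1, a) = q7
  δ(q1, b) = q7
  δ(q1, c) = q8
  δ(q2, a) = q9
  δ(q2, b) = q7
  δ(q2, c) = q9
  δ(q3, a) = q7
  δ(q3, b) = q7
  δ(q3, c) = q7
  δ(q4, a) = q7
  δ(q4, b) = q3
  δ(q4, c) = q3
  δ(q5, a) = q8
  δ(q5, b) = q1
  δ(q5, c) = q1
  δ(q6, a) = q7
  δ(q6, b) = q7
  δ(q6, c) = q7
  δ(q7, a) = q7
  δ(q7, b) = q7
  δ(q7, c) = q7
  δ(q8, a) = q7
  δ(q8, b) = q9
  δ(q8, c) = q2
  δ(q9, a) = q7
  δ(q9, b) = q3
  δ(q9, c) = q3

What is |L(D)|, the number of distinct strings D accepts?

4

The useful subgraph on states {q0, q3, q4} is acyclic, so L(D) is finite; the longest accepting path visits 3 useful states, giving maximum string length 2.
Counting accepting paths from q0 by length: 1 of length 0, 1 of length 1, 2 of length 2. Total 4.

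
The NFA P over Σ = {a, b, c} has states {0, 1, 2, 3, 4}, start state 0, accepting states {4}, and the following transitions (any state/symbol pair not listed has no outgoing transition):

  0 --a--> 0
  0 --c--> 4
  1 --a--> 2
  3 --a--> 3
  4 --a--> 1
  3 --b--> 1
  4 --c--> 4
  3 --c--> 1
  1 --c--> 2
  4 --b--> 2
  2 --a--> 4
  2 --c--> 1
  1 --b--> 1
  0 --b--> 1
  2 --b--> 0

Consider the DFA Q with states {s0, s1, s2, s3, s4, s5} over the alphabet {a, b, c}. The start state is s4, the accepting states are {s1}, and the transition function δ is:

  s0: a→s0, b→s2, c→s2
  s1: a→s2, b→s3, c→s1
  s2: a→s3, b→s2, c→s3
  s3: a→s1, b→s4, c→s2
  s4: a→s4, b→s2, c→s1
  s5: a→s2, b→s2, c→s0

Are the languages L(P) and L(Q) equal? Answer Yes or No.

Yes

Exploring the product automaton P × Q from the start pair (0, s4), following both machines on each input symbol, reaches 4 state pairs: (0, s4), (1, s2), (4, s1), (2, s3).
P accepts in {4} and Q accepts in {s1}. In every reachable pair the two components are either both accepting — (4, s1) — or both non-accepting, so no string is accepted by exactly one of the machines: L(P) \ L(Q) and L(Q) \ L(P) are both empty.
Hence every string is accepted by P iff it is accepted by Q, and the two languages coincide.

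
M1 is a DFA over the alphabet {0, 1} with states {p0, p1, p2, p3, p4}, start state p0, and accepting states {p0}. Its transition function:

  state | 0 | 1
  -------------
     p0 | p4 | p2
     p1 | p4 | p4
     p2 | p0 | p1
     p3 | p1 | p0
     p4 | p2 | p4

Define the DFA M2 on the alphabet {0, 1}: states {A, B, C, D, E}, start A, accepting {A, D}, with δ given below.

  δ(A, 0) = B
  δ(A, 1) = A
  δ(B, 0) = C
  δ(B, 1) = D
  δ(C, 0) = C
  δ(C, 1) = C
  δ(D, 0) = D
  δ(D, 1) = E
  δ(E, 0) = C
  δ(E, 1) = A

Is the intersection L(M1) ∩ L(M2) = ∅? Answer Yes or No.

The empty string ε is accepted by both M1 and M2.
Hence L(M1) ∩ L(M2) ≠ ∅.

No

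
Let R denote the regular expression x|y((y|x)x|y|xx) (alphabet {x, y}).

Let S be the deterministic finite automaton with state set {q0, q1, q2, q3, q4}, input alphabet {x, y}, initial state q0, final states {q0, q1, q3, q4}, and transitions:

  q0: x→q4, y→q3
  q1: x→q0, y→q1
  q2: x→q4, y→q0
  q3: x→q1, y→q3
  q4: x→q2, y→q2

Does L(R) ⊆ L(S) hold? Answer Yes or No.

Converting the expression R to a DFA (subset construction, then merging equivalent states) gives the minimal DFA with states {r0, r1, r2, r3, r4, r5}, start state r0, accepting states {r1, r5} and transitions r0: x→r1, y→r2; r1: x→r3, y→r3; r2: x→r4, y→r5; r3: x→r3, y→r3; r4: x→r1, y→r3; r5: x→r1, y→r3.
Exploring the product automaton R × S from the start pair (r0, q0), following both machines on each input symbol, reaches 12 state pairs: (r0, q0), (r1, q4), (r2, q3), (r3, q2), (r4, q1), (r5, q3), (r3, q4), (r3, q0), (r1, q0), (r3, q1), (r1, q1), (r3, q3).
R accepts in {r1, r5} and S accepts in {q0, q1, q3, q4}. The reachable pairs whose R-component is accepting are (r1, q4), (r5, q3), (r1, q0), (r1, q1); in each of them the S-component is accepting too, so the product for L(R) \ L(S) (R-component accepting, S-component rejecting) has no reachable accepting pair and the difference is empty.
Hence every string in L(R) is also in L(S).

Yes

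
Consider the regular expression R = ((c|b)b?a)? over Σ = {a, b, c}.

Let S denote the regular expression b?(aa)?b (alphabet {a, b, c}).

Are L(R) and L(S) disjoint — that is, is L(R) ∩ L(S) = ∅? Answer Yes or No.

Converting the expression R to a DFA (subset construction, then merging equivalent states) gives the minimal DFA with states {r0, r1, r2, r3, r4}, start state r0, accepting states {r0, r3} and transitions r0: a→r1, b→r2, c→r2; r1: a→r1, b→r1, c→r1; r2: a→r3, b→r4, c→r1; r3: a→r1, b→r1, c→r1; r4: a→r3, b→r1, c→r1.
Converting the expression S to a DFA (subset construction, then merging equivalent states) gives the minimal DFA with states {s0, s1, s2, s3, s4, s5}, start state s0, accepting states {s2, s5} and transitions s0: a→s1, b→s2, c→s3; s1: a→s4, b→s3, c→s3; s2: a→s1, b→s5, c→s3; s3: a→s3, b→s3, c→s3; s4: a→s3, b→s5, c→s3; s5: a→s3, b→s3, c→s3.
Exploring the product automaton R × S from the start pair (r0, s0), following both machines on each input symbol, reaches 11 state pairs: (r0, s0), (r1, s1), (r2, s2), (r2, s3), (r1, s4), (r1, s3), (r3, s1), (r4, s5), (r3, s3), (r4, s3), (r1, s5).
R accepts in {r0, r3} and S accepts in {s2, s5}; no reachable pair has both components accepting, so no string drives both machines to acceptance simultaneously and L(R) ∩ L(S) = ∅.
So no string is accepted by both, and the intersection is empty.

Yes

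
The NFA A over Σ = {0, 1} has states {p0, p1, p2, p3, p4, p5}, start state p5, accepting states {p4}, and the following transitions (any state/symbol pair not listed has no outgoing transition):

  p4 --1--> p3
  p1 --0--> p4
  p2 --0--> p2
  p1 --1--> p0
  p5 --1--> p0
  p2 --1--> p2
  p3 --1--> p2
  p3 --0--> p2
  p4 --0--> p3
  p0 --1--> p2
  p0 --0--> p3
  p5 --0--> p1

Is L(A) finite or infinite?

The useful states (reachable from p5 and able to reach an accepting state) are {p1, p4, p5}.
Restricted to these states the transition graph has no cycle, so every accepting path has bounded length and L is finite.

finite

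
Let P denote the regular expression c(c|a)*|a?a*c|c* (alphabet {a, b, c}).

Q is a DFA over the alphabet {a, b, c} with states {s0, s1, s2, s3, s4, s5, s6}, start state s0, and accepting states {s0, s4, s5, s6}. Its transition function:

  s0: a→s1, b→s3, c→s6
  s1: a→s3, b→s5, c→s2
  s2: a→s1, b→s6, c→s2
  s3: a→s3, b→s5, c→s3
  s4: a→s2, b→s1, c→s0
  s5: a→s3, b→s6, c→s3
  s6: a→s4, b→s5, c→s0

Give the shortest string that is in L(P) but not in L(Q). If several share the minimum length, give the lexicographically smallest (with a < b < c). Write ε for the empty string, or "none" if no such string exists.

ac

The string ac is accepted by P but not by Q.
No shorter string lies in the difference, and ac is the lexicographically first length-2 string in L(P) \ L(Q).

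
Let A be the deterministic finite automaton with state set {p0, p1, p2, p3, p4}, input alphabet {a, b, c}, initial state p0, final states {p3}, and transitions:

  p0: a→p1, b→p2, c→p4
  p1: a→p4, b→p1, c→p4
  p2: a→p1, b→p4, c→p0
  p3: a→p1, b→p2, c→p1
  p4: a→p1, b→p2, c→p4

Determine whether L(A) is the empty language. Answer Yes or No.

Yes

The states reachable from the start state are {p0, p1, p2, p4}.
None of the accepting states {p3} is reachable, so no string is accepted and L(A) = ∅.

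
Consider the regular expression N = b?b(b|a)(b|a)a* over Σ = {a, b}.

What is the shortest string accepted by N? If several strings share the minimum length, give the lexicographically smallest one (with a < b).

By inspection of the expression, no string of length less than 3 matches, and baa is the lexicographically first match of length 3.

baa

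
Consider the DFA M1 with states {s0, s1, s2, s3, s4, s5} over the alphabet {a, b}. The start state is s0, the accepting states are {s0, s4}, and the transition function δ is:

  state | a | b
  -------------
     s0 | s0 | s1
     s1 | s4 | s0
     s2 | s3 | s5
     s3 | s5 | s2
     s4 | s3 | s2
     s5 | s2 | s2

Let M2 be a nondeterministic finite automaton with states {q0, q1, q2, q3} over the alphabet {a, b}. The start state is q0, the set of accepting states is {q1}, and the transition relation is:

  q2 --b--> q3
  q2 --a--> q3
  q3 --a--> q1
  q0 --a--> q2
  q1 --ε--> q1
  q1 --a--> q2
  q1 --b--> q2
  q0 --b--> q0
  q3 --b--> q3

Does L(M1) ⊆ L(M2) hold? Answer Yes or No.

The empty string ε is in L(M1) but not in L(M2).
So L(M1) ⊄ L(M2).

No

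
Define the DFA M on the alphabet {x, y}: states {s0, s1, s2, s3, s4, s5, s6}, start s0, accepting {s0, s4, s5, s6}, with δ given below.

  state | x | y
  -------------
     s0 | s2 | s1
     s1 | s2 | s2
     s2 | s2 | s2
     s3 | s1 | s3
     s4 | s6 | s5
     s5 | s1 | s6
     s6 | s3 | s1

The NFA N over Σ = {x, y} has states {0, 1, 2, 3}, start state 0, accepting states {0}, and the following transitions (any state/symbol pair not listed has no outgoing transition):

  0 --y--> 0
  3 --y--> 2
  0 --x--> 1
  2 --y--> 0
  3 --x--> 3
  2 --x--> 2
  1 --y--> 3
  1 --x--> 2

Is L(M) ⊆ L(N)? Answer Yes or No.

Yes

Exploring the product automaton M × N from the start pair (s0, 0), following both machines on each input symbol, reaches 6 state pairs: (s0, 0), (s2, 1), (s1, 0), (s2, 2), (s2, 3), (s2, 0).
M accepts in {s0, s4, s5, s6} and N accepts in {0}. The reachable pairs whose M-component is accepting are (s0, 0); in each of them the N-component is accepting too, so the product for L(M) \ L(N) (M-component accepting, N-component rejecting) has no reachable accepting pair and the difference is empty.
Hence every string in L(M) is also in L(N).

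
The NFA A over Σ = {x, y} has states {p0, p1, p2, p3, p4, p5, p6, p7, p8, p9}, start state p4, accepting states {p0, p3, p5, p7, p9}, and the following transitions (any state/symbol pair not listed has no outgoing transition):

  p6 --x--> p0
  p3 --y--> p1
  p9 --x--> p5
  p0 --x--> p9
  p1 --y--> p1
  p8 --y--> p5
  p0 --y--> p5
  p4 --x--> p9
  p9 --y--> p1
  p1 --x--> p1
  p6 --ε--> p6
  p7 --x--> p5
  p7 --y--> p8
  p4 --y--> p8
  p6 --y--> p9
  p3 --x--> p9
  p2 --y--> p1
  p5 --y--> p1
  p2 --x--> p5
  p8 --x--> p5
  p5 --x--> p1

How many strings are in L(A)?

4

The useful subgraph on states {p4, p5, p8, p9} is acyclic, so L(A) is finite; the longest accepting path visits 3 useful states, giving maximum string length 2.
Counting accepting paths from p4 by length: 1 of length 1, 3 of length 2. Total 4.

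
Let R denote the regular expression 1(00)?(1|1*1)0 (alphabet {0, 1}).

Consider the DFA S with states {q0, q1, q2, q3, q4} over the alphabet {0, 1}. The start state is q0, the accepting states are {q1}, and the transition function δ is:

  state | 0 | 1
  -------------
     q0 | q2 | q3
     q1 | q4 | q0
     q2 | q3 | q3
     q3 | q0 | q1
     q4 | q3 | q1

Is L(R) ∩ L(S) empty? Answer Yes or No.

Yes

Converting the expression R to a DFA (subset construction, then merging equivalent states) gives the minimal DFA with states {r0, r1, r2, r3, r4, r5, r6}, start state r0, accepting states {r6} and transitions r0: 0→r1, 1→r2; r1: 0→r1, 1→r1; r2: 0→r3, 1→r4; r3: 0→r5, 1→r1; r4: 0→r6, 1→r4; r5: 0→r1, 1→r4; r6: 0→r1, 1→r1.
Exploring the product automaton R × S from the start pair (r0, q0), following both machines on each input symbol, reaches 15 state pairs: (r0, q0), (r1, q2), (r2, q3), (r1, q3), (r3, q0), (r4, q1), (r1, q0), (r1, q1), (r5, q2), (r6, q4), (r4, q0), (r1, q4), (r4, q3), (r6, q2), (r6, q0).
R accepts in {r6} and S accepts in {q1}; no reachable pair has both components accepting, so no string drives both machines to acceptance simultaneously and L(R) ∩ L(S) = ∅.
So no string is accepted by both, and the intersection is empty.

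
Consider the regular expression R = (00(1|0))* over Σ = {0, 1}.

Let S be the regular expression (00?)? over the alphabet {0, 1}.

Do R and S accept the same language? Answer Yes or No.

No

The string 000 is accepted by R but rejected by S.
So L(R) ≠ L(S).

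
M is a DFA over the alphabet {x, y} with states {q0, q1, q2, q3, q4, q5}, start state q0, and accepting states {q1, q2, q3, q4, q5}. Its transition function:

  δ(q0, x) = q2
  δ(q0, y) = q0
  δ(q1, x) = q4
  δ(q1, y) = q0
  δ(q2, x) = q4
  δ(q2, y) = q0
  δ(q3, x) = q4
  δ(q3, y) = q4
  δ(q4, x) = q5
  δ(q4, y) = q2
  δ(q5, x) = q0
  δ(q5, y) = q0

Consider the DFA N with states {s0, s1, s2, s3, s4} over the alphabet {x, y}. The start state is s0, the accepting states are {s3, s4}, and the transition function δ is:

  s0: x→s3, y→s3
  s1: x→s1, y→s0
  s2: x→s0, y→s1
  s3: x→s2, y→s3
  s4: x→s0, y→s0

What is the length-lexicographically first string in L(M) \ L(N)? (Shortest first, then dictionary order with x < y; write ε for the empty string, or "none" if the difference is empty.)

xx

The string xx is accepted by M but not by N.
No shorter string lies in the difference, and xx is the lexicographically first length-2 string in L(M) \ L(N).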